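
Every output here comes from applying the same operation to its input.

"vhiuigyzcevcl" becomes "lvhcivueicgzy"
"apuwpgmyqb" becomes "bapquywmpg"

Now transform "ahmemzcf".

What's happening: swap the first and last characters, then take characters alternately from the front and the back (1st, last, 2nd, 2nd-last, ...).
On "ahmemzcf" that produces "fahcmzem".

fahcmzem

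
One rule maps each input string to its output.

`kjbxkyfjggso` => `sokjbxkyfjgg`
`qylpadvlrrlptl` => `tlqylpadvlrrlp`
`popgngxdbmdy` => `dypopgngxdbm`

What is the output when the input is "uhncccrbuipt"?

ptuhncccrbui

The transformation: move the last 2 characters to the front (rotate right by 2).
Applying that to "uhncccrbuipt" gives "ptuhncccrbui".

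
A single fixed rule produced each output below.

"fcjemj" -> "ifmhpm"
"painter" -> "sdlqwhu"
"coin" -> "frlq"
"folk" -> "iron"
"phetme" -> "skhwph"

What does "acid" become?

Each output is the input with this applied: shift every letter 3 places forward in the alphabet (wrapping around).
For "acid" the result is "dflg".

dflg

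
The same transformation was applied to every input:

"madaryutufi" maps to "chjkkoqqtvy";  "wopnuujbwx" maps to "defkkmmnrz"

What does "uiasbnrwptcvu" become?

dfhijkklmqrsy

Each output is the input with this applied: shift every letter 10 places backward in the alphabet (wrapping around), then sort the characters into alphabetical order.
For "uiasbnrwptcvu", step one produces "kyqirdhmfjslk"; step two turns that into "dfhijkklmqrsy".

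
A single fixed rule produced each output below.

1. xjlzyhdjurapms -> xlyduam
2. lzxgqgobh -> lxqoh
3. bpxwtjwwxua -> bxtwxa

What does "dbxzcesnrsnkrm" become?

dxcsrnr

The pattern: keep every other character starting from the first (positions 1st, 3rd, 5th, ...).
Doing the same to "dbxzcesnrsnkrm": "dxcsrnr".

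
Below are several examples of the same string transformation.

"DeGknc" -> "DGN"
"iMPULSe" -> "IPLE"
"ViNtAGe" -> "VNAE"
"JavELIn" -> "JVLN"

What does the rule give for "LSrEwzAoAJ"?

LRWAA

The pattern: keep every other character starting from the first (positions 1st, 3rd, 5th, ...), then convert every letter to uppercase.
For "LSrEwzAoAJ", step one produces "LrwAA"; step two turns that into "LRWAA".
(Check on "JavELIn": → "JvLn" → "JVLN" ✓)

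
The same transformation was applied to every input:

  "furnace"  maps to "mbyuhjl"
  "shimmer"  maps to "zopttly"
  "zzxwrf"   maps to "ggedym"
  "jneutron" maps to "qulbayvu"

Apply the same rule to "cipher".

Looking at the pairs, the operation is to shift every letter 7 places forward in the alphabet (wrapping around).
On "cipher" that produces "jpwoly".

jpwoly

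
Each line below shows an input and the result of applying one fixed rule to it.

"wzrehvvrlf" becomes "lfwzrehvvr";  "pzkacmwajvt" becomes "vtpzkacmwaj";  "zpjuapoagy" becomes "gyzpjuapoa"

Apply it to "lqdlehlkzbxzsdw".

The pattern: move the last 2 characters to the front (rotate right by 2).
On "lqdlehlkzbxzsdw" that produces "dwlqdlehlkzbxzs".

dwlqdlehlkzbxzs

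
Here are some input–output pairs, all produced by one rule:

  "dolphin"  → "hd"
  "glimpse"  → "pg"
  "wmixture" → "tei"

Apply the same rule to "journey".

nj

What's happening: move the first 3 characters to the end (rotate left by 3), then keep one character in every 3, starting at position 2 (positions 2nd, 5th, 8th, ...).
"journey" → "rneyjou" → "nj".
(Check on "dolphin": → "phindol" → "hd" ✓)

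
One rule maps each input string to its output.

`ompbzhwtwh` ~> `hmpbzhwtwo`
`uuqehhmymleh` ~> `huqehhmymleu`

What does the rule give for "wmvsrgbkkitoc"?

cmvsrgbkkitow

What's happening: swap the first and last characters.
"wmvsrgbkkitoc" → "cmvsrgbkkitow".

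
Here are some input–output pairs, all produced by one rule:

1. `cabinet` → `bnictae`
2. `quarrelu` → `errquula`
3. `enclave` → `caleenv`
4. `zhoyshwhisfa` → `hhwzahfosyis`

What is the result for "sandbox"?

nbdsxao

Looking at the pairs, the operation is to take characters alternately from the front and the back (1st, last, 2nd, 2nd-last, ...), then move the last 3 characters to the front (rotate right by 3).
On "sandbox": the first step gives "sxaonbd", and the second then gives "nbdsxao".
(Check on "zhoyshwhisfa": → "zahfosyishhw" → "hhwzahfosyis" ✓)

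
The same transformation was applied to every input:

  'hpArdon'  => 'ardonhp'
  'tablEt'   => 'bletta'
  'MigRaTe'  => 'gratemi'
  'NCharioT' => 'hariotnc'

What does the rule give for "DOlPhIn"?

Each output is the input with this applied: move the first 2 characters to the end (rotate left by 2), then convert every letter to lowercase.
Working it through for "DOlPhIn": intermediate "lPhInDO", final "lphindo".

lphindo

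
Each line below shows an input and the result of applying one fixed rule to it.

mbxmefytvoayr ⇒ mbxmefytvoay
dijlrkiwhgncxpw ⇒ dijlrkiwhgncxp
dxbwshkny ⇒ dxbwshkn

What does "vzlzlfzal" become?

vzlzlfza

Looking at the pairs, the operation is to delete the last character.
Doing the same to "vzlzlfzal": "vzlzlfza".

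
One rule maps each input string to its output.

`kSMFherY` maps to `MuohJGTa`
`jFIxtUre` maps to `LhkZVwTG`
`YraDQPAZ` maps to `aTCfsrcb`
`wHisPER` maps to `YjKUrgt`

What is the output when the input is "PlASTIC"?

rNcuvke

The transformation: flip the case of every letter, then shift every letter 2 places forward in the alphabet (wrapping around).
On "PlASTIC": the first step gives "pLastic", and the second then gives "rNcuvke".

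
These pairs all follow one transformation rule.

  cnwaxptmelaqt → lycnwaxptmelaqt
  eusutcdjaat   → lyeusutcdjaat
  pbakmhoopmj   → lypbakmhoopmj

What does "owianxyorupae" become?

lyowianxyorupae

The transformation: prepend "ly".
So "owianxyorupae" becomes "lyowianxyorupae".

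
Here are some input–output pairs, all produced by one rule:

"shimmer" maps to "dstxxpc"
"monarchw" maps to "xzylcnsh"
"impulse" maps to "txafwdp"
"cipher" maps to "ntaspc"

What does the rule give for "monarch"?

xzylcns

Rule — shift every letter 11 places forward in the alphabet (wrapping around).
On "monarch" that produces "xzylcns".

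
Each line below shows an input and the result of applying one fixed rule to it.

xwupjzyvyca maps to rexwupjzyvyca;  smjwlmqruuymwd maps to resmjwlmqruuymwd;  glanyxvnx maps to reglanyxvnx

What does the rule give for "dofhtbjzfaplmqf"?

Looking at the pairs, the operation is to prepend "re".
So "dofhtbjzfaplmqf" becomes "redofhtbjzfaplmqf".

redofhtbjzfaplmqf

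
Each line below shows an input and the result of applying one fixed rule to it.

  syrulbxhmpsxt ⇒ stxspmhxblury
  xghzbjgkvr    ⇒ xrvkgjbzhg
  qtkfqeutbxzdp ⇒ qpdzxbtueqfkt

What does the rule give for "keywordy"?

What's happening: move the first character to the end, then reverse the string.
On "keywordy": the first step gives "eywordyk", and the second then gives "kydrowye".

kydrowye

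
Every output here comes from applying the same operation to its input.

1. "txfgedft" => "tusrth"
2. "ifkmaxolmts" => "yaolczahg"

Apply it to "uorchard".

The pattern: shift every letter 12 places backward in the alphabet (wrapping around), then delete the first 2 characters.
Working it through for "uorchard": intermediate "icfqvofr", final "fqvofr".

fqvofr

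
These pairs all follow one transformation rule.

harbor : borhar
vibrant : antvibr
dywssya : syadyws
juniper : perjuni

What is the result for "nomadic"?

dicnoma

The pattern: move the last 3 characters to the front (rotate right by 3).
For "nomadic" the result is "dicnoma".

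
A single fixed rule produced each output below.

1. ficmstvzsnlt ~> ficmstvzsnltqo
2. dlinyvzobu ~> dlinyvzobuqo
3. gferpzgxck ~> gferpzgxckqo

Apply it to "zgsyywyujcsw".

zgsyywyujcswqo

Rule — append "qo".
On "zgsyywyujcsw" that produces "zgsyywyujcswqo".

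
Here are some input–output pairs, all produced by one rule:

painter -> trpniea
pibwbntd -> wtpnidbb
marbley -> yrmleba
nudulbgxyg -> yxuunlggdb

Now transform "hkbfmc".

mkhfcb

What's happening: sort the characters into reverse alphabetical order.
For "hkbfmc" the result is "mkhfcb".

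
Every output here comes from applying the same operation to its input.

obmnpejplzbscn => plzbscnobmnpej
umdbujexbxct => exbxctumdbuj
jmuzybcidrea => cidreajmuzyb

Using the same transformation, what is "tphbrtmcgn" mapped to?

tmcgntphbr

Looking at the pairs, the operation is to swap the front and back halves of the string.
On "tphbrtmcgn" that produces "tmcgntphbr".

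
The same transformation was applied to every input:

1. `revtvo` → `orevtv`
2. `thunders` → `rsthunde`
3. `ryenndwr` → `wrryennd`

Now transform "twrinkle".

Each output is the input with this applied: move the first 2 characters to the end (rotate left by 2), then swap the front and back halves of the string.
For "twrinkle", step one produces "rinkletw"; step two turns that into "letwrink".

letwrink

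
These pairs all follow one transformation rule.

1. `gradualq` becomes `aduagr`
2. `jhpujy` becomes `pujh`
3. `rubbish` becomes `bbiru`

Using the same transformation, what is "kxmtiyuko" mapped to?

mtiyukx

The rule is to delete the last 2 characters, then move the first 2 characters to the end (rotate left by 2).
"kxmtiyuko" → "kxmtiyu" → "mtiyukx".
(Check on "rubbish": → "rubbi" → "bbiru" ✓)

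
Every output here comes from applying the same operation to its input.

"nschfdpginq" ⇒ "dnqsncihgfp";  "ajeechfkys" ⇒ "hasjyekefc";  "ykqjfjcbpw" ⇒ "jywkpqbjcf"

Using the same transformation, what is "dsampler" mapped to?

pdrsealm

The pattern: take characters alternately from the front and the back (1st, last, 2nd, 2nd-last, ...), then move the last character to the front.
For "dsampler", step one produces "drsealmp"; step two turns that into "pdrsealm".
(Check on "nschfdpginq": → "nqsncihgfpd" → "dnqsncihgfp" ✓)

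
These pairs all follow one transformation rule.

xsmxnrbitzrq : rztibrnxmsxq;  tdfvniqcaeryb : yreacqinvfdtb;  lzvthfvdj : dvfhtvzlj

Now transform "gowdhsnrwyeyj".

yeywrnshdwogj

Rule — reverse the string, then move the first character to the end.
Working it through for "gowdhsnrwyeyj": intermediate "jyeywrnshdwog", final "yeywrnshdwogj".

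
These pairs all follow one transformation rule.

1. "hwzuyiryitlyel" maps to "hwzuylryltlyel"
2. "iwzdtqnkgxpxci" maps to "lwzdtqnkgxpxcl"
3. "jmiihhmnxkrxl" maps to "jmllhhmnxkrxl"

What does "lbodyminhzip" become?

Looking at the pairs, the operation is to replace every "i" with "l".
For "lbodyminhzip" the result is "lbodymlnhzlp".

lbodymlnhzlp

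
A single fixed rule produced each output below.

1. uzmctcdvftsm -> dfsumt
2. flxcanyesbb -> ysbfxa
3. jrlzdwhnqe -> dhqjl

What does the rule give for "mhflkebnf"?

What's happening: keep every other character starting from the first (positions 1st, 3rd, 5th, ...), then move the last 3 characters to the front (rotate right by 3).
Applying both steps to "mhflkebnf": "mfkbf", then "kbfmf".

kbfmf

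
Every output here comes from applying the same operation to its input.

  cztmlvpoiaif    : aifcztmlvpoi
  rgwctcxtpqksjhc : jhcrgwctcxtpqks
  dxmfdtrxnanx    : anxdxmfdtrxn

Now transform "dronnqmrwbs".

What's happening: move the last 3 characters to the front (rotate right by 3).
On "dronnqmrwbs" that produces "wbsdronnqmr".

wbsdronnqmr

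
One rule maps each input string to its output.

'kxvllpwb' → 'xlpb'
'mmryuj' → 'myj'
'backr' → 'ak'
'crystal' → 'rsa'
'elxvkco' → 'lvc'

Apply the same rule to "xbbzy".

What's happening: keep every other character starting from the second (positions 2nd, 4th, 6th, ...).
"xbbzy" → "bz".

bz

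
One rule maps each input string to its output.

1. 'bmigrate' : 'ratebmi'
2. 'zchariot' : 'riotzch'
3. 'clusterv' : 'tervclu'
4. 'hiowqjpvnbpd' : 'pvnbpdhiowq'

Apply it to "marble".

blema

Each output is the input with this applied: swap the front and back halves of the string, then delete the last character.
Starting from "marble": after the first operation, "blemar"; after the second, "blema".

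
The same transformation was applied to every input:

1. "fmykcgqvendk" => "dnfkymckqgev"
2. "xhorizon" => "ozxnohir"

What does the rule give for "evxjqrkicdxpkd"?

The rule is to move the last 3 characters to the front (rotate right by 3), then swap each adjacent pair of characters (1↔2, 3↔4, ...).
On "evxjqrkicdxpkd": the first step gives "pkdevxjqrkicdx", and the second then gives "kpedxvqjkrcixd".

kpedxvqjkrcixd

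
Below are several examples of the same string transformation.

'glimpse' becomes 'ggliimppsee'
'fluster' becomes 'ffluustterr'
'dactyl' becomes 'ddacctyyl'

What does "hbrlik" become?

hhbrrliik

Looking at the pairs, the operation is to repeat every character 3 times, then keep every other character starting from the first (positions 1st, 3rd, 5th, ...).
Starting from "hbrlik": after the first operation, "hhhbbbrrrllliiikkk"; after the second, "hhbrrliik".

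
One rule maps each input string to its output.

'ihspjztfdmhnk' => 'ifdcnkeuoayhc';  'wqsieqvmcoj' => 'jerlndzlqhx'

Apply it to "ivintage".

The transformation: shift every letter 5 places backward in the alphabet (wrapping around), then move the last 2 characters to the front (rotate right by 2).
So "ivintage" becomes "bzdqdiov".

bzdqdiov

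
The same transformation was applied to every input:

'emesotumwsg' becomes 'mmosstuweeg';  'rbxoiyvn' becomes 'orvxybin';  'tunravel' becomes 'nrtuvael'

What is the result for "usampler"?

mprsuael

The rule is to sort the characters into alphabetical order, then move the first 3 characters to the end (rotate left by 3).
Applying both steps to "usampler": "aelmprsu", then "mprsuael".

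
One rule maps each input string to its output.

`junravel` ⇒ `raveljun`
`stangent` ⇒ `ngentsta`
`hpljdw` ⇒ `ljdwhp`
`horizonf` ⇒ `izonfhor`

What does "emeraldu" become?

raldueme

The rule is to swap the front and back halves of the string, then move the last character to the front.
On "emeraldu": the first step gives "alduemer", and the second then gives "raldueme".
(Check on "hpljdw": → "jdwhpl" → "ljdwhp" ✓)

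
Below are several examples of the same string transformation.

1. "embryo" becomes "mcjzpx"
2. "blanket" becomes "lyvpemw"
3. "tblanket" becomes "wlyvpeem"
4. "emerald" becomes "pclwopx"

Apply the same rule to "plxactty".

The transformation: move the first 2 characters to the end (rotate left by 2), then shift every letter 11 places forward in the alphabet (wrapping around).
Starting from "plxactty": after the first operation, "xacttypl"; after the second, "ilneejaw".

ilneejaw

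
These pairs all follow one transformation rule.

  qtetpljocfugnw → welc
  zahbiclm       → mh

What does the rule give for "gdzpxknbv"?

Looking at the pairs, the operation is to move the last 3 characters to the front (rotate right by 3), then keep one character in every 3, starting at position 3 (positions 3rd, 6th, 9th, ...).
Working it through for "gdzpxknbv": intermediate "nbvgdzpxk", final "vzk".

vzk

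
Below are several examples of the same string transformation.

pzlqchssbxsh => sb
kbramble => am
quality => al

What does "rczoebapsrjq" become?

ps

The rule is to move the last 3 characters to the front (rotate right by 3), then keep only the last 2 characters.
On "rczoebapsrjq": the first step gives "rjqrczoebaps", and the second then gives "ps".
(Check on "pzlqchssbxsh": → "xshpzlqchssb" → "sb" ✓)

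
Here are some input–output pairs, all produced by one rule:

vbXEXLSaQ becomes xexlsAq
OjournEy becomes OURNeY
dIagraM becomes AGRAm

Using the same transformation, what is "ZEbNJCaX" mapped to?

In each case the input is transformed by: delete the first 2 characters, then flip the case of every letter.
For "ZEbNJCaX" the result is "BnjcAx".

BnjcAx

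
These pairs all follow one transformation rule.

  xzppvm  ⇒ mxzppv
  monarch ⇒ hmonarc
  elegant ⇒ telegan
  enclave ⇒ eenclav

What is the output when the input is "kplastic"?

ckplasti

Each output is the input with this applied: move the last character to the front.
So "kplastic" becomes "ckplasti".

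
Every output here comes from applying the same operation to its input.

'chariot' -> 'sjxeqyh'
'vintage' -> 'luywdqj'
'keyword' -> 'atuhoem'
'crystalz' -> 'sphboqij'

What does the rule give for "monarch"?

cxesdhq

Each output is the input with this applied: take characters alternately from the front and the back (1st, last, 2nd, 2nd-last, ...), then shift every letter 10 places backward in the alphabet (wrapping around).
"monarch" → "mhocnra" → "cxesdhq".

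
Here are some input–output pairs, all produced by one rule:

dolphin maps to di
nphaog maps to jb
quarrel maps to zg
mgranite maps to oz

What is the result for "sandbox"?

js

The transformation: shift every letter 5 places backward in the alphabet (wrapping around), then keep only the last 2 characters.
Applying both steps to "sandbox": "nviywjs", then "js".
(Check on "nphaog": → "ikcvjb" → "jb" ✓)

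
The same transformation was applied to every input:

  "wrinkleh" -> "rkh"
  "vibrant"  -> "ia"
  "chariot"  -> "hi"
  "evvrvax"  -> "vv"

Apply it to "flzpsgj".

ls

Each output is the input with this applied: keep one character in every 3, starting at position 2 (positions 2nd, 5th, 8th, ...).
On "flzpsgj" that produces "ls".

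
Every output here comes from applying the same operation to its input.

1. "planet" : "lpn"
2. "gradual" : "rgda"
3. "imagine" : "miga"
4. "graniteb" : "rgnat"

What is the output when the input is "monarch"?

In each case the input is transformed by: swap each adjacent pair of characters (1↔2, 3↔4, ...), then delete the last 3 characters.
For "monarch", step one produces "omancrh"; step two turns that into "oman".
(Check on "graniteb": → "rgnatibe" → "rgnat" ✓)

oman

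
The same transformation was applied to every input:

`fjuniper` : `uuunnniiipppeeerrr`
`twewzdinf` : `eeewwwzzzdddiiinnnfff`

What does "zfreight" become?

The pattern: delete the first 2 characters, then repeat every character 3 times.
On "zfreight": the first step gives "reight", and the second then gives "rrreeeiiiggghhhttt".

rrreeeiiiggghhhttt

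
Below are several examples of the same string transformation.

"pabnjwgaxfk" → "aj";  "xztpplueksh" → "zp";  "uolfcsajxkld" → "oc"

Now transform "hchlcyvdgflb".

cc

In each case the input is transformed by: keep one character in every 3, starting at position 2 (positions 2nd, 5th, 8th, ...), then delete the last 2 characters.
On "hchlcyvdgflb" that produces "cc".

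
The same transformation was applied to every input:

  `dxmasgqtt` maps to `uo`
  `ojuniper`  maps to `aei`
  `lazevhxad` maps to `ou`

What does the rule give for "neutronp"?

Rule — shift every letter 9 places backward in the alphabet (wrapping around), then keep only the vowels.
Starting from "neutronp": after the first operation, "evlkifeg"; after the second, "eie".

eie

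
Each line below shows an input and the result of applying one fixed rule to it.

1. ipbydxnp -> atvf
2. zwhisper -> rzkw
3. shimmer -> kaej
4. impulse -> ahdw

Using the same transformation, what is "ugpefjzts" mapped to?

Rule — keep every other character starting from the first (positions 1st, 3rd, 5th, ...), then shift every letter 8 places backward in the alphabet (wrapping around).
Working it through for "ugpefjzts": intermediate "upfzs", final "mhxrk".

mhxrk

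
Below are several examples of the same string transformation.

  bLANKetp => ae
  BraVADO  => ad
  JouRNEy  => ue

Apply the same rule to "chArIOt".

The transformation: keep one character in every 3, starting at position 3 (positions 3rd, 6th, 9th, ...), then convert every letter to lowercase.
Applying both steps to "chArIOt": "AO", then "ao".

ao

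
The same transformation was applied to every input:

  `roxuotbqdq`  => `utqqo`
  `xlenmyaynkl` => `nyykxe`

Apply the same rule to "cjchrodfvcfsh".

hofcscc

The transformation: move the first 3 characters to the end (rotate left by 3), then keep every other character starting from the first (positions 1st, 3rd, 5th, ...).
Starting from "cjchrodfvcfsh": after the first operation, "hrodfvcfshcjc"; after the second, "hofcscc".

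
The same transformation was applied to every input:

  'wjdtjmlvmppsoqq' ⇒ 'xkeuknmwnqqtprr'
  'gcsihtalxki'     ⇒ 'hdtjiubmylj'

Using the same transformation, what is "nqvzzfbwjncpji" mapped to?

orwaagcxkodqkj

Each output is the input with this applied: shift every letter 1 place forward in the alphabet (wrapping around).
On "nqvzzfbwjncpji" that produces "orwaagcxkodqkj".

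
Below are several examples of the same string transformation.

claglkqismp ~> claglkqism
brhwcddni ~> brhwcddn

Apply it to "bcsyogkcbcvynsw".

Looking at the pairs, the operation is to delete the last character.
So "bcsyogkcbcvynsw" becomes "bcsyogkcbcvyns".

bcsyogkcbcvyns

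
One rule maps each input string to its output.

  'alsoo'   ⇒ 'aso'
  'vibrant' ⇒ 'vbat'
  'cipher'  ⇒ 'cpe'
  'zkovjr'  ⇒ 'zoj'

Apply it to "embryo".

eby

Rule — keep every other character starting from the first (positions 1st, 3rd, 5th, ...).
On "embryo" that produces "eby".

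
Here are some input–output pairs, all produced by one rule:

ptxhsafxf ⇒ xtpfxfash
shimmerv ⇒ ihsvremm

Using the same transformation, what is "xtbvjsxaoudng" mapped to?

btxgnduoaxsjv

The rule is to move the first 3 characters to the end (rotate left by 3), then reverse the string.
Starting from "xtbvjsxaoudng": after the first operation, "vjsxaoudngxtb"; after the second, "btxgnduoaxsjv".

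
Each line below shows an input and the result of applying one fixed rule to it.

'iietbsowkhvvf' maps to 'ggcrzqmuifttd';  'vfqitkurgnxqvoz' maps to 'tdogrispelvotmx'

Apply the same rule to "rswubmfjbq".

Rule — shift every letter 2 places backward in the alphabet (wrapping around).
So "rswubmfjbq" becomes "pquszkdhzo".

pquszkdhzo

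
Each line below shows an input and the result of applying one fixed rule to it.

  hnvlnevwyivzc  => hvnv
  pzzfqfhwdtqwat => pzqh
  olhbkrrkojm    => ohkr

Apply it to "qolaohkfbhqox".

qlok

The transformation: keep every other character starting from the first (positions 1st, 3rd, 5th, ...), then keep only the first 4 characters.
Doing the same to "qolaohkfbhqox": "qlok".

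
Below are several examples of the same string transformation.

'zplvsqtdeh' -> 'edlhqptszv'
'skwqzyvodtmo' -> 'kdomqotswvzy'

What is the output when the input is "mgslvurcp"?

gcmlrpusv

The pattern: sort the characters into alphabetical order, then swap each adjacent pair of characters (1↔2, 3↔4, ...).
For "mgslvurcp", step one produces "cglmprsuv"; step two turns that into "gcmlrpusv".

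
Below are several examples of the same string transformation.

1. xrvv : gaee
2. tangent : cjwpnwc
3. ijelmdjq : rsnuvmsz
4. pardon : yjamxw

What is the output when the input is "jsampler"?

sbjvyuna

The transformation: shift every letter 9 places forward in the alphabet (wrapping around).
Applying that to "jsampler" gives "sbjvyuna".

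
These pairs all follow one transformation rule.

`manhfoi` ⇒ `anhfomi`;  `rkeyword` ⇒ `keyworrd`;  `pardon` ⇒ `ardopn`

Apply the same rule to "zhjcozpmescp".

In each case the input is transformed by: swap the first and last characters, then move the first character to the end.
On "zhjcozpmescp": the first step gives "phjcozpmescz", and the second then gives "hjcozpmesczp".

hjcozpmesczp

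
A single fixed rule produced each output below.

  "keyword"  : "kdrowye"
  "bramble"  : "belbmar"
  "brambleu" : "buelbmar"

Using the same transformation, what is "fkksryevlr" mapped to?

Each output is the input with this applied: reverse the string, then move the last character to the front.
Working it through for "fkksryevlr": intermediate "rlveyrskkf", final "frlveyrskk".

frlveyrskk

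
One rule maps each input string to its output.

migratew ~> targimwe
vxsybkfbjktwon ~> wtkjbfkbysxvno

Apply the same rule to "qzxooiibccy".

What's happening: reverse the string, then move the first 2 characters to the end (rotate left by 2).
Applying both steps to "qzxooiibccy": "yccbiiooxzq", then "cbiiooxzqyc".

cbiiooxzqyc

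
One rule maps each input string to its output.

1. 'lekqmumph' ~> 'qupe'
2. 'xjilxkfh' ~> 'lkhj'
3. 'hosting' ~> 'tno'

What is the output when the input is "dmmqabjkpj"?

qbkjm

Looking at the pairs, the operation is to keep every other character starting from the second (positions 2nd, 4th, 6th, ...), then move the first character to the end.
Working it through for "dmmqabjkpj": intermediate "mqbkj", final "qbkjm".
(Check on "xjilxkfh": → "jlkh" → "lkhj" ✓)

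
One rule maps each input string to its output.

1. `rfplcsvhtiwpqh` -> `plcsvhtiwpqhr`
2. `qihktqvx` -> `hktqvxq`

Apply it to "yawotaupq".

Rule — move the first character to the end, then delete the first character.
On "yawotaupq": the first step gives "awotaupqy", and the second then gives "wotaupqy".

wotaupqy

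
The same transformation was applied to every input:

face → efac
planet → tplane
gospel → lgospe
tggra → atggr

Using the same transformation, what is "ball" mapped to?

lbal

The pattern: move the last character to the front.
So "ball" becomes "lbal".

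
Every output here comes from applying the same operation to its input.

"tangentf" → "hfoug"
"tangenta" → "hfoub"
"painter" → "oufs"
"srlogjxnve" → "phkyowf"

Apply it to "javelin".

Looking at the pairs, the operation is to shift every letter 1 place forward in the alphabet (wrapping around), then delete the first 3 characters.
On "javelin": the first step gives "kbwfmjo", and the second then gives "fmjo".
(Check on "srlogjxnve": → "tsmphkyowf" → "phkyowf" ✓)

fmjo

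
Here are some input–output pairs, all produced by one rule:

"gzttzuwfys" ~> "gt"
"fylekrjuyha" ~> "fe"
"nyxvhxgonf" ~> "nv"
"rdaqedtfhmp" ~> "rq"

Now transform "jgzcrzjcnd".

Each output is the input with this applied: keep one character in every 3, starting at position 1 (positions 1st, 4th, 7th, ...), then keep only the first 2 characters.
"jgzcrzjcnd" → "jcjd" → "jc".

jc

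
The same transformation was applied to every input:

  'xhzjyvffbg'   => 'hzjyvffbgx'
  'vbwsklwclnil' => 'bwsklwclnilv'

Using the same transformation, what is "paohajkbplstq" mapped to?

Rule — move the first character to the end.
For "paohajkbplstq" the result is "aohajkbplstqp".

aohajkbplstqp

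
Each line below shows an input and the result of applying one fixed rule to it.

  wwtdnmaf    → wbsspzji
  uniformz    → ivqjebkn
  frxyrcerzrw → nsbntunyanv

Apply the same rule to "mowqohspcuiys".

Looking at the pairs, the operation is to shift every letter 4 places backward in the alphabet (wrapping around), then move the last 2 characters to the front (rotate right by 2).
Applying both steps to "mowqohspcuiys": "iksmkdolyqeuo", then "uoiksmkdolyqe".

uoiksmkdolyqe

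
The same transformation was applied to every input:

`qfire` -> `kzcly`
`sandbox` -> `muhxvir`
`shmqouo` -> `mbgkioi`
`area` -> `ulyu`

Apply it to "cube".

wovy

The rule is to shift every letter 6 places backward in the alphabet (wrapping around).
"cube" → "wovy".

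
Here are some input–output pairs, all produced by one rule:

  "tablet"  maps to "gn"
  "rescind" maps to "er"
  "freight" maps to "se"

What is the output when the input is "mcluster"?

zp

The pattern: shift every letter 13 places forward in the alphabet (wrapping around) — i.e. ROT13, then keep only the first 2 characters.
"mcluster" → "zpyhfgre" → "zp".
(Check on "freight": → "servtug" → "se" ✓)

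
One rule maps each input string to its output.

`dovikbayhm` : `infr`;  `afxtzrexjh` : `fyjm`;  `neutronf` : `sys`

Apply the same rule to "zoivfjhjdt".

The transformation: shift every letter 5 places forward in the alphabet (wrapping around), then keep one character in every 3, starting at position 1 (positions 1st, 4th, 7th, ...).
On "zoivfjhjdt": the first step gives "etnakomoiy", and the second then gives "eamy".

eamy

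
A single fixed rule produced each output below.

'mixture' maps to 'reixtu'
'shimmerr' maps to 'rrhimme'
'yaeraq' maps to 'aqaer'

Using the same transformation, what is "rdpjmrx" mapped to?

rxdpjm

In each case the input is transformed by: delete the first character, then move the last 2 characters to the front (rotate right by 2).
On "rdpjmrx" that produces "rxdpjm".
(Check on "yaeraq": → "aeraq" → "aqaer" ✓)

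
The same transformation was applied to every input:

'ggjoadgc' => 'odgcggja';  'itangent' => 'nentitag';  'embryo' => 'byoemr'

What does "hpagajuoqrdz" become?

The rule is to swap the front and back halves of the string, then swap the first and last characters.
Working it through for "hpagajuoqrdz": intermediate "uoqrdzhpagaj", final "joqrdzhpagau".

joqrdzhpagau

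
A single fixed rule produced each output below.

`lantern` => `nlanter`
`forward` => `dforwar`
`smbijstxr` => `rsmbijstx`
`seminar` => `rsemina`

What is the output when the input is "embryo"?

oembry

Rule — move the last character to the front.
For "embryo" the result is "oembry".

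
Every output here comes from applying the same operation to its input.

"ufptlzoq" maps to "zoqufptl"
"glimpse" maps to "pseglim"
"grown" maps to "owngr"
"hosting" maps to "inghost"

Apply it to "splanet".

netspla

Rule — move the last 3 characters to the front (rotate right by 3).
So "splanet" becomes "netspla".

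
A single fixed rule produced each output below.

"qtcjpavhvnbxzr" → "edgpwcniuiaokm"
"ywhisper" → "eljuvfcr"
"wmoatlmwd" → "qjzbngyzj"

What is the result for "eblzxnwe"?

rroymkaj

The rule is to move the last character to the front, then shift every letter 13 places forward in the alphabet (wrapping around) — i.e. ROT13.
"eblzxnwe" → "eeblzxnw" → "rroymkaj".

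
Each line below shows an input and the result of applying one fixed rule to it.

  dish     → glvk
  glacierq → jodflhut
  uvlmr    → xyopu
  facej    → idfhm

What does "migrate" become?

Each output is the input with this applied: shift every letter 3 places forward in the alphabet (wrapping around).
On "migrate" that produces "pljudwh".

pljudwh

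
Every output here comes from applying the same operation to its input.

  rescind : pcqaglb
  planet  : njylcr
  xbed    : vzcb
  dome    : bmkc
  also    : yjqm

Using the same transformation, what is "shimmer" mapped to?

The pattern: shift every letter 2 places backward in the alphabet (wrapping around).
Doing the same to "shimmer": "qfgkkcp".

qfgkkcp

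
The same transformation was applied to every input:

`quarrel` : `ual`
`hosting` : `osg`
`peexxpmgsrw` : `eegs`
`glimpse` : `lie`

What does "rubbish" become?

Each output is the input with this applied: swap each adjacent pair of characters (1↔2, 3↔4, ...), then keep one character in every 3, starting at position 1 (positions 1st, 4th, 7th, ...).
On "rubbish": the first step gives "urbbsih", and the second then gives "ubh".

ubh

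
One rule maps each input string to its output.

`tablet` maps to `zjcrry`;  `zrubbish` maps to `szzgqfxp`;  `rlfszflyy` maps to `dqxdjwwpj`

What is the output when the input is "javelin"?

tcjglhy

The rule is to move the first 2 characters to the end (rotate left by 2), then shift every letter 2 places backward in the alphabet (wrapping around).
For "javelin", step one produces "velinja"; step two turns that into "tcjglhy".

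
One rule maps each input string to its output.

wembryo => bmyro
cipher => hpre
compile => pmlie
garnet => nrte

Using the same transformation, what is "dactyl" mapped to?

Rule — delete the first 2 characters, then swap each adjacent pair of characters (1↔2, 3↔4, ...).
"dactyl" → "tcly".

tcly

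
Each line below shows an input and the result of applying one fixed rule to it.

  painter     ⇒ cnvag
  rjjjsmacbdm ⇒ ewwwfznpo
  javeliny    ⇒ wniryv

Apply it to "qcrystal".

dpelfg

The transformation: shift every letter 13 places forward in the alphabet (wrapping around) — i.e. ROT13, then delete the last 2 characters.
So "qcrystal" becomes "dpelfg".
(Check on "rjjjsmacbdm": → "ewwwfznpoqz" → "ewwwfznpo" ✓)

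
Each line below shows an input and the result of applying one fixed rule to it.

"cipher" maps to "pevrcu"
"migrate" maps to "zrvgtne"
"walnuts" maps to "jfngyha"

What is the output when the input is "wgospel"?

The rule is to take characters alternately from the front and the back (1st, last, 2nd, 2nd-last, ...), then shift every letter 13 places forward in the alphabet (wrapping around) — i.e. ROT13.
"wgospel" → "wlgeops" → "jytrbcf".

jytrbcf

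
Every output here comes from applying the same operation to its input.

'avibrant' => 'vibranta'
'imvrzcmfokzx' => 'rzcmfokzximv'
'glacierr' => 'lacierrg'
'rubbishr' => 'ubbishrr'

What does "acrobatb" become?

The rule is to swap the front and back halves of the string, then move the last 3 characters to the front (rotate right by 3).
"acrobatb" → "batbacro" → "crobatba".

crobatba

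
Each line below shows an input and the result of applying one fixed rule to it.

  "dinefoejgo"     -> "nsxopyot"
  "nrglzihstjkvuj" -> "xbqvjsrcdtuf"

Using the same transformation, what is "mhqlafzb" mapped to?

Rule — shift every letter 10 places forward in the alphabet (wrapping around), then delete the last 2 characters.
For "mhqlafzb", step one produces "wravkpjl"; step two turns that into "wravkp".

wravkp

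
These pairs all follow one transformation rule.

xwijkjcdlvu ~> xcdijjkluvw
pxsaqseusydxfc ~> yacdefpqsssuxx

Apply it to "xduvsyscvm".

ycdmssuvvx

Rule — sort the characters into alphabetical order, then move the last character to the front.
Starting from "xduvsyscvm": after the first operation, "cdmssuvvxy"; after the second, "ycdmssuvvx".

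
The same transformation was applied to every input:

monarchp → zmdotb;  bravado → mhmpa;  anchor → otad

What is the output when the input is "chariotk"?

mduafw

The rule is to delete the first 2 characters, then shift every letter 12 places forward in the alphabet (wrapping around).
Starting from "chariotk": after the first operation, "ariotk"; after the second, "mduafw".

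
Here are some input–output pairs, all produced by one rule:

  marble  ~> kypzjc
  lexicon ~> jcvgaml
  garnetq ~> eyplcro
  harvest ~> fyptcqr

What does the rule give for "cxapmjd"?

avynkhb

Each output is the input with this applied: shift every letter 2 places backward in the alphabet (wrapping around).
"cxapmjd" → "avynkhb".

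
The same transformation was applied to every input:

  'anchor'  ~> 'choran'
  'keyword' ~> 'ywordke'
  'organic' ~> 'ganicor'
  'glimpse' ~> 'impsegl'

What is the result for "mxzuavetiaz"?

zuavetiazmx

The pattern: move the first 2 characters to the end (rotate left by 2).
On "mxzuavetiaz" that produces "zuavetiazmx".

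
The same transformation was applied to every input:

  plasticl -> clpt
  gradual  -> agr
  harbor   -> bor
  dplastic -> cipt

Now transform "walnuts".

lsu

Rule — sort the characters into alphabetical order, then keep every other character starting from the second (positions 2nd, 4th, 6th, ...).
On "walnuts": the first step gives "alnstuw", and the second then gives "lsu".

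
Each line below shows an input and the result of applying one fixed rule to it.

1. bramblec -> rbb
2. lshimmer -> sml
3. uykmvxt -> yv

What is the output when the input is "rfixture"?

The rule is to swap the first and last characters, then keep one character in every 3, starting at position 2 (positions 2nd, 5th, 8th, ...).
Starting from "rfixture": after the first operation, "efixturr"; after the second, "ftr".

ftr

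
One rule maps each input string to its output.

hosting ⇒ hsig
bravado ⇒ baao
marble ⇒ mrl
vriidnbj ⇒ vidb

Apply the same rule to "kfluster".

klse

What's happening: keep every other character starting from the first (positions 1st, 3rd, 5th, ...).
For "kfluster" the result is "klse".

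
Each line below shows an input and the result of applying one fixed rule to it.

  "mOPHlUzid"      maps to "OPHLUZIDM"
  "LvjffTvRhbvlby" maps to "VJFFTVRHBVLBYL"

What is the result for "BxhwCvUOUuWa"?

The pattern: move the first character to the end, then convert every letter to uppercase.
"BxhwCvUOUuWa" → "xhwCvUOUuWaB" → "XHWCVUOUUWAB".

XHWCVUOUUWAB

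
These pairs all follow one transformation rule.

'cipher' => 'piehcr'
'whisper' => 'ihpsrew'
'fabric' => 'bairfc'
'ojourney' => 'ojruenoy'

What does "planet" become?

alenpt

Each output is the input with this applied: move the first character to the end, then swap each adjacent pair of characters (1↔2, 3↔4, ...).
On "planet": the first step gives "lanetp", and the second then gives "alenpt".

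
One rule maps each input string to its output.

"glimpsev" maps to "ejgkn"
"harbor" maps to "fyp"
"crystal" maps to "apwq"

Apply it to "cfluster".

The transformation: shift every letter 2 places backward in the alphabet (wrapping around), then delete the last 3 characters.
Starting from "cfluster": after the first operation, "adjsqrcp"; after the second, "adjsq".

adjsq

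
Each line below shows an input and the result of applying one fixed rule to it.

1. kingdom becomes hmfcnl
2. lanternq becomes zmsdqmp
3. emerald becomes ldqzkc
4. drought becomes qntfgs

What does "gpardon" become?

ozqcnm

The rule is to delete the first character, then shift every letter 1 place backward in the alphabet (wrapping around).
Applying both steps to "gpardon": "pardon", then "ozqcnm".
(Check on "kingdom": → "ingdom" → "hmfcnl" ✓)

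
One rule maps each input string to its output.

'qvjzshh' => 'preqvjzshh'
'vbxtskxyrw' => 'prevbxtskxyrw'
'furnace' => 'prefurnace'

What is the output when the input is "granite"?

Each output is the input with this applied: prepend "pre".
Doing the same to "granite": "pregranite".

pregranite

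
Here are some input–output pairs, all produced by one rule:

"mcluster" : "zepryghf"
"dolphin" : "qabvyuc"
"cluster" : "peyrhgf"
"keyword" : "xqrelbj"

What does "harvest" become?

Looking at the pairs, the operation is to shift every letter 13 places forward in the alphabet (wrapping around) — i.e. ROT13, then take characters alternately from the front and the back (1st, last, 2nd, 2nd-last, ...).
For "harvest", step one produces "uneirfg"; step two turns that into "ugnferi".

ugnferi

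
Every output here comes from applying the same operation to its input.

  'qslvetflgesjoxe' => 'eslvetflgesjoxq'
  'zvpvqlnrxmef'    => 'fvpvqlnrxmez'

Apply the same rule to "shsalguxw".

Rule — swap the first and last characters.
So "shsalguxw" becomes "whsalguxs".

whsalguxs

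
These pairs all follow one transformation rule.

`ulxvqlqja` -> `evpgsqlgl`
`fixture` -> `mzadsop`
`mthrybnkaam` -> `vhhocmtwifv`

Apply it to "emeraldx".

yszhzmvg

What's happening: move the last 2 characters to the front (rotate right by 2), then shift every letter 5 places backward in the alphabet (wrapping around).
Applying that to "emeraldx" gives "yszhzmvg".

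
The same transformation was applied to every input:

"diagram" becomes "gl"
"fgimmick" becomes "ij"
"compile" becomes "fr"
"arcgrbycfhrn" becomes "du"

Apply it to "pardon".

Each output is the input with this applied: shift every letter 3 places forward in the alphabet (wrapping around), then keep only the first 2 characters.
Applying both steps to "pardon": "sdugrq", then "sd".

sd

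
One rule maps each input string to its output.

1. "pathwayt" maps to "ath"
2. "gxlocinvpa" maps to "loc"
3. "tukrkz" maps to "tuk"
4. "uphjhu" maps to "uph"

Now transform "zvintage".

In each case the input is transformed by: swap the front and back halves of the string, then keep only the last 3 characters.
Working it through for "zvintage": intermediate "tagezvin", final "vin".

vin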